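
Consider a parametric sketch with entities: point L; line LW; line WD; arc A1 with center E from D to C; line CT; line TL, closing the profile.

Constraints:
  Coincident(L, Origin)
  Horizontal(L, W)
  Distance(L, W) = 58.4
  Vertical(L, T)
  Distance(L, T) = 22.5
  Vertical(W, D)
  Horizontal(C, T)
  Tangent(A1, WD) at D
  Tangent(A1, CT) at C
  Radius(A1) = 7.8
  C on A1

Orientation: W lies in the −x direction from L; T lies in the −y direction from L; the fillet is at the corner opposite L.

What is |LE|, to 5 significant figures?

52.692

L and T share the same x with |LT| = 22.5 and T on the −y side, so T = (0.0000, -22.500). The virtual corner opposite L is at (-58.400, -22.500). The tangent condition forces ED to be normal to WD and tangency of A1 to CT means the radius EC is perpendicular to CT, with radius 7.8, so the center E sits 7.8 in from both sides at E = (-50.600, -14.700). Then |LE| = |E − L| = 52.692.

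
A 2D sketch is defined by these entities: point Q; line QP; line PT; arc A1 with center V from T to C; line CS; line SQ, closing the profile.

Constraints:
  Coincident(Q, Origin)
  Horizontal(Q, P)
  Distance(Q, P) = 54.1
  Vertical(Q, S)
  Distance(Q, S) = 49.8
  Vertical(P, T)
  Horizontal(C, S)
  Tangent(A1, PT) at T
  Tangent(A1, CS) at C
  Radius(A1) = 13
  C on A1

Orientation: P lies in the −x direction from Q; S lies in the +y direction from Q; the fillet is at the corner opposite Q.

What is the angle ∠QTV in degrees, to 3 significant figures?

34.2°

The virtual corner opposite Q is at (-54.1, 49.8). Tangency of A1 to PT means the radius VT is perpendicular to PT and the tangent condition forces VC to be normal to CS, with radius 13.0, so the center V sits 13.0 in from both sides at V = (-41.1, 36.8). That places the tangent points at T = (-54.1, 36.8) on PT and C = (-41.1, 49.8) on CS. Then cos ∠QTV = TQ·TV / (|TQ||TV|), giving 34.2°.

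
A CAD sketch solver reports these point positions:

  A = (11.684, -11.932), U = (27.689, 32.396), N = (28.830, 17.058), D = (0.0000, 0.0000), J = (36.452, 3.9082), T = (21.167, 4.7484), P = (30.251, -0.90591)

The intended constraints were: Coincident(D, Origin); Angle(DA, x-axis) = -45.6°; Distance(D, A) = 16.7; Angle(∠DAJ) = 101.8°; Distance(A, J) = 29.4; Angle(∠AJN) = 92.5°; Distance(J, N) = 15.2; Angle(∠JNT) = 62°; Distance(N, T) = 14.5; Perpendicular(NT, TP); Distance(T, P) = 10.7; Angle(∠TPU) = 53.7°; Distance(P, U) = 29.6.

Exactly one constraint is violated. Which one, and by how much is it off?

Distance(P, U) = 29.6 — off by 3.80.

D = (0.00, 0.00) ✓; DA at -45.60° ✓; |DA| = 16.70 ✓; ∠DAJ = 101.8° ✓; |AJ| = 29.40 ✓; ∠AJN = 92.50° ✓; |JN| = 15.20 ✓; ∠JNT = 62.00° ✓; |NT| = 14.50 ✓; ∠(NT, TP) = 90.00° ✓; |TP| = 10.70 ✓; ∠TPU = 53.70° ✓; |PU| = 33.40 ✗.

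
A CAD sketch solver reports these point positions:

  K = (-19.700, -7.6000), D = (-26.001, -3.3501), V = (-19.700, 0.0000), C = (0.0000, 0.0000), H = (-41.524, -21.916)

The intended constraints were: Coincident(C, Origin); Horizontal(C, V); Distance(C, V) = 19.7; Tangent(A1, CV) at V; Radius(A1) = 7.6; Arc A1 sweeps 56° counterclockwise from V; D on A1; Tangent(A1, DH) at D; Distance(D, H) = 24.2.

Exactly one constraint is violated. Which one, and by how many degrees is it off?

Tangent(A1, DH) at D — off by 5.90°.

C = (0.00, 0.00) ✓; C.y = 0.00, V.y = 0.00 ✓; |CV| = 19.70 ✓; ∠(KV, VC) = 90.00° ✓; |KV| = 7.600 ✓; bearing(K→D) − bearing(K→V) = 56.00° ✓; |KD| = 7.600 ✓; ∠(KD, DH) = 95.90° ✗; |DH| = 24.20 ✓.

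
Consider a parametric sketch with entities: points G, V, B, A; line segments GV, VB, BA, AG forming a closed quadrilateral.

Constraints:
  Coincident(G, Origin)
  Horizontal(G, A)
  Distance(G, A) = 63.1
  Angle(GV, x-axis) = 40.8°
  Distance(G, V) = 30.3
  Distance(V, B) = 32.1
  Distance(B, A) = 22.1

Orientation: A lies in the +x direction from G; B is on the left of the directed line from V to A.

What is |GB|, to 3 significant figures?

58.7

Checks: |VB| = 32.10 ✓; |BA| = 22.10 ✓.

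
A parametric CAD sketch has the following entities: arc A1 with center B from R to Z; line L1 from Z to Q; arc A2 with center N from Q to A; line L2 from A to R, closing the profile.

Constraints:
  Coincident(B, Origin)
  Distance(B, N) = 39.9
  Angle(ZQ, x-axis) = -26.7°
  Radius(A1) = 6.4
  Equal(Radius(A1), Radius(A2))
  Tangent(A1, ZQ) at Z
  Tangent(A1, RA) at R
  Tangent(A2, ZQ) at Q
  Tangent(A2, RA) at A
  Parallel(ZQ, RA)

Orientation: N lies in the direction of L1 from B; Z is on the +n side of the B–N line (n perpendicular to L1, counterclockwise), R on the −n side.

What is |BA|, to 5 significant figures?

40.410

Tangency of A1 to both parallel lines with radius 6.4 puts Z and R at B ± 6.4·n: Z = (2.8756, 5.7176), R = (-2.8756, -5.7176). Equal radii place Q and A the same way about N: Q = N + 6.4·n = (38.521, -12.210), A = N − 6.4·n = (32.770, -23.645). Then |BA| = |A − B| = 40.410.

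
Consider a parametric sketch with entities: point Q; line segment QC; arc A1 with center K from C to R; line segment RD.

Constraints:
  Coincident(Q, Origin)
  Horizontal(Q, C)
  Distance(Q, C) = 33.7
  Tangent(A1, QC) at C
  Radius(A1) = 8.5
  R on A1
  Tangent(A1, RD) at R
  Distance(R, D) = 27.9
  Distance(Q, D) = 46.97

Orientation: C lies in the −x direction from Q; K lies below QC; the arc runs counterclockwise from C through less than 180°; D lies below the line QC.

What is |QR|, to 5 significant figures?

43.086

Checks: |QC| = 33.70 ✓; |KC| = 8.500 ✓; |KR| = 8.500 ✓; ∠(KR, RD) = 90.00° ✓; |RD| = 27.90 ✓; |QD| = 46.97 ✓.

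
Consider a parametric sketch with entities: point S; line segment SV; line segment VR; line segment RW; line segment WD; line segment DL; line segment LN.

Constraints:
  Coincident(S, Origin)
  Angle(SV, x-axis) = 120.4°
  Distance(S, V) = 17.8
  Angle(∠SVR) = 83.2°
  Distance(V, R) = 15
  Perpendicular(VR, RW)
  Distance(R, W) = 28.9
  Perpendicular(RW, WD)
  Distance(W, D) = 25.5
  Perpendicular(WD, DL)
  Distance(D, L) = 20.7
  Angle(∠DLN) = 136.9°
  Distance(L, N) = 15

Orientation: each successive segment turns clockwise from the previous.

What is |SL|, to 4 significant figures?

15.77

S is at the origin; SV runs at 120.4° with length 17.8, so V = (-9.007, 15.35). ∠SVR = 83.2° gives VR at 23.60° from the x-axis; with |VR| = 15.0, R = (4.738, 21.36). VR is perpendicular to RW, so RW runs at -66.40°; with |RW| = 28.9, W = (16.31, -5.125). RW ⟂ WD, so WD runs at -156.4°; with |WD| = 25.5, D = (-7.059, -15.33). The perpendicularity gives DL at right angles to WD, so DL runs at 113.6°; with |DL| = 20.7, L = (-15.35, 3.635). Then |SL| = |L − S| = 15.77.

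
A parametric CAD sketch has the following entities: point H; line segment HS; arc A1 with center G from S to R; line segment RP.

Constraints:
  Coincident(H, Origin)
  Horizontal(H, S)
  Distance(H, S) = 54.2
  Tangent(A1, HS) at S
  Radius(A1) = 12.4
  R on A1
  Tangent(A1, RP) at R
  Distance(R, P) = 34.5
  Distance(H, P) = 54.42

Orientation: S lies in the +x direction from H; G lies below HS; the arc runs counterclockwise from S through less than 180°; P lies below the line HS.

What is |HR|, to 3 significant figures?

43.2

Checks: |GS| = 12.40 ✓; |GR| = 12.40 ✓; ∠(GR, RP) = 90.00° ✓; |RP| = 34.50 ✓; |HP| = 54.42 ✓.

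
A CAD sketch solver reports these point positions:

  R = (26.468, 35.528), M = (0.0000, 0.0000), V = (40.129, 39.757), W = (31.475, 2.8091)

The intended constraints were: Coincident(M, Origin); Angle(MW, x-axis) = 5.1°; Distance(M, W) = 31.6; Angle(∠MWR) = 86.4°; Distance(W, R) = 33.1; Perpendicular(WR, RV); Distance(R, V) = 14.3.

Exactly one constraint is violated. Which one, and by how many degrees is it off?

Perpendicular(WR, RV) — off by 8.50°.

M = (0.00, 0.00) ✓; MW at 5.100° ✓; |MW| = 31.60 ✓; ∠MWR = 86.40° ✓; |WR| = 33.10 ✓; ∠(WR, RV) = 81.50° ✗; |RV| = 14.30 ✓.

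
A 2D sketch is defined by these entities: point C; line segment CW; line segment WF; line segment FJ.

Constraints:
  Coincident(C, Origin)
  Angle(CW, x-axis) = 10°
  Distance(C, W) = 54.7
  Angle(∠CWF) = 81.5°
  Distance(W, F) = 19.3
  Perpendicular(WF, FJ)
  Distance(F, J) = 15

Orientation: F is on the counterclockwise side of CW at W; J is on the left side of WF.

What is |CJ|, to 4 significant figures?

40.68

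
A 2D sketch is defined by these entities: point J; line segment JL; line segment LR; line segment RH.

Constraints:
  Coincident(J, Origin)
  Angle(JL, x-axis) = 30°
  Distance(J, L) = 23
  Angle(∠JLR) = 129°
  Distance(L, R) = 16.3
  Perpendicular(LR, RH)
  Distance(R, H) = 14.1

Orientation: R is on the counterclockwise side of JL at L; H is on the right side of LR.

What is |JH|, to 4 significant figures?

44.38

J is at the origin; JL runs at 30.0° with length 23.0, so L = 23.0·(cos 30.0°, sin 30.0°) = (19.92, 11.50). ∠JLR = 129.0°, so LR runs at 30.0° + (180° − 129.0°) = 81.00° from the x-axis; with |LR| = 16.3, R = L + 16.3·(cos 81.00°, sin 81.00°) = (22.47, 27.60). The perpendicularity gives RH at right angles to LR; with |RH| = 14.1 on the right of LR, H = R + 14.1·(0.9877, -0.1564) = (36.39, 25.39). Then |JH| = |H − J| = 44.38.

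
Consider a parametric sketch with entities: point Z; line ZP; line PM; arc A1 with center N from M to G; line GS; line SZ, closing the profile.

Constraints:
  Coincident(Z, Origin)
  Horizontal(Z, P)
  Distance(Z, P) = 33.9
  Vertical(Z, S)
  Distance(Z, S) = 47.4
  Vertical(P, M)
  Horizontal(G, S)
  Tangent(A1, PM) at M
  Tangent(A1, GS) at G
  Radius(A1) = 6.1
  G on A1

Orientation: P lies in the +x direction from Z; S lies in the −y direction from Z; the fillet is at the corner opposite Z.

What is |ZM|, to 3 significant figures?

53.4

Z is at the origin; Z and P share the same y with |ZP| = 33.9 and P on the +x side, so P = (33.9, 0.00). ZS is vertical with |ZS| = 47.4 and S on the −y side, so S = (0.00, -47.4). The virtual corner opposite Z is at (33.9, -47.4). A1 meets PM tangentially, so NM is at right angles to PM and since A1 is tangent to GS there, NG ⟂ GS, with radius 6.1, so the center N sits 6.1 in from both sides at N = (27.8, -41.3). That places the tangent points at M = (33.9, -41.3) on PM and G = (27.8, -47.4) on GS. Then |ZM| = |M − Z| = 53.4.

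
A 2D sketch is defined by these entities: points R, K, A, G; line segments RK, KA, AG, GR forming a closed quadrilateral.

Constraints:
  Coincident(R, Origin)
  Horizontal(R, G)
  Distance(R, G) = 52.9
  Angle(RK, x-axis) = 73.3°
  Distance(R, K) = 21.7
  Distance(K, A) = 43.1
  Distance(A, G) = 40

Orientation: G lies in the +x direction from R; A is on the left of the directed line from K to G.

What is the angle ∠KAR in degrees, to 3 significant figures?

15.6°

Checks: RK at 73.30° ✓; |KA| = 43.10 ✓; |AG| = 40.00 ✓.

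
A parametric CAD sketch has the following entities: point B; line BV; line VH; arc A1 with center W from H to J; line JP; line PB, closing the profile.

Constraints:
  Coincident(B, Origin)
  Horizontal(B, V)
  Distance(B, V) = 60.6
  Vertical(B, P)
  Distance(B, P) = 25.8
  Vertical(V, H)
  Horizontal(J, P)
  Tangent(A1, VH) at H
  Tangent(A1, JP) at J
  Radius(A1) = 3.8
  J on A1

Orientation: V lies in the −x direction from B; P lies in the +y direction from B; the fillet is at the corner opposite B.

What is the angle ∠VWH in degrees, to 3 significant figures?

80.2°

B is at the origin; B and V share the same y with |BV| = 60.6 and V on the −x side, so V = (-60.6, 0.00). BP is vertical with |BP| = 25.8 and P on the +y side, so P = (0.00, 25.8). The virtual corner opposite B is at (-60.6, 25.8). A1 meets VH tangentially, so WH is at right angles to VH and the tangent condition forces WJ to be normal to JP, with radius 3.8, so the center W sits 3.8 in from both sides at W = (-56.8, 22.0). That places the tangent points at H = (-60.6, 22.0) on VH and J = (-56.8, 25.8) on JP. Then cos ∠VWH = WV·WH / (|WV||WH|), giving 80.2°.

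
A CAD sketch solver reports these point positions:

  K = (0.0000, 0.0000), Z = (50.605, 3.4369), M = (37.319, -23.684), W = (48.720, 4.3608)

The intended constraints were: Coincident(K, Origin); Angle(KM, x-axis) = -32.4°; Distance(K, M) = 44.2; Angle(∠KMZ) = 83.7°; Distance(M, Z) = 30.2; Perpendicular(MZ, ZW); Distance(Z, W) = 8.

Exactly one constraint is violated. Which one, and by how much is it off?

Distance(Z, W) = 8 — off by 5.90.

K = (0.00, 0.00) ✓; KM at -32.40° ✓; |KM| = 44.20 ✓; ∠KMZ = 83.70° ✓; |MZ| = 30.20 ✓; ∠(MZ, ZW) = 89.99° ✓; |ZW| = 2.099 ✗.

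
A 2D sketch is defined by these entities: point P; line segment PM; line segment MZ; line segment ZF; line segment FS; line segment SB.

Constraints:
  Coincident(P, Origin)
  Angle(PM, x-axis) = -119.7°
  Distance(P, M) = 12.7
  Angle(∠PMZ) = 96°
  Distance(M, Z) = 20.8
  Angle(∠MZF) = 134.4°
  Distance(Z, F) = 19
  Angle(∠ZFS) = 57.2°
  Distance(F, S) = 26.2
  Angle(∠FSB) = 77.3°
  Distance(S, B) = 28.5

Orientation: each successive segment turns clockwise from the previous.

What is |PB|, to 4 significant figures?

24.55

∠ZFS = 57.2° gives FS at -12.10° from the x-axis; with |FS| = 26.2, S = (-6.436, 9.610). ∠FSB = 77.3° gives SB at -114.8° from the x-axis; with |SB| = 28.5, B = (-18.39, -16.26). Then |PB| = |B − P| = 24.55.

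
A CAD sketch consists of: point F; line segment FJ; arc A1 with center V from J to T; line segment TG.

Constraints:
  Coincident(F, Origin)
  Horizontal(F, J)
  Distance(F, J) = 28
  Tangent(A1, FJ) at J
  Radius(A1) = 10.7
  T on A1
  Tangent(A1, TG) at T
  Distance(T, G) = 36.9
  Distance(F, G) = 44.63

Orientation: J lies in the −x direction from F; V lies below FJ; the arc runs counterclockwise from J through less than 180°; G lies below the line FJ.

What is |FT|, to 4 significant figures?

39.88

Checks: ∠(VJ, JF) = 90.00° ✓; |VT| = 10.70 ✓; ∠(VT, TG) = 90.00° ✓; |TG| = 36.90 ✓; |FG| = 44.63 ✓.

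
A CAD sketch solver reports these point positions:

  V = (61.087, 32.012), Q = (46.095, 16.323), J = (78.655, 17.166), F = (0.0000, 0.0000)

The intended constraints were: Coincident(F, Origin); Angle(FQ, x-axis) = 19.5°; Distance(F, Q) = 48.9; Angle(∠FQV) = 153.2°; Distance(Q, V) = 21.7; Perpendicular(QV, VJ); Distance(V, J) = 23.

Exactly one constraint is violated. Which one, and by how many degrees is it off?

Perpendicular(QV, VJ) — off by 3.50°.

F = (0.00, 0.00) ✓; FQ at 19.50° ✓; |FQ| = 48.90 ✓; ∠FQV = 153.2° ✓; |QV| = 21.70 ✓; ∠(QV, VJ) = 86.50° ✗; |VJ| = 23.00 ✓.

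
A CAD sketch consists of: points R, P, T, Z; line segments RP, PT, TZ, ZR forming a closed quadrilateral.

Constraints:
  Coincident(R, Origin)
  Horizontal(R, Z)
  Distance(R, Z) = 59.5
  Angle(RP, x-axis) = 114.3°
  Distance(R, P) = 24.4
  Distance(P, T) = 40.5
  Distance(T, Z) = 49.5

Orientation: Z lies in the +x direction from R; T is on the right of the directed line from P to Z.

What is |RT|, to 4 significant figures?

16.66

R is at the origin; R and Z share the same y with |RZ| = 59.5 and Z in +x, so Z = (59.5, 0). RP runs at 114.3° with |RP| = 24.4, so P = (-10.04, 22.24). T is determined by |PT| = 40.5 and |TZ| = 49.5 together: it lies at the intersection of circle(P, 40.5) and circle(Z, 49.5). With |PZ| = 73.01, the foot of the radical line on PZ is 30.96 from P and the perpendicular offset is √(40.5² − 30.96²) = 26.11. Taking the right-of-PZ solution: T = (11.49, -12.06).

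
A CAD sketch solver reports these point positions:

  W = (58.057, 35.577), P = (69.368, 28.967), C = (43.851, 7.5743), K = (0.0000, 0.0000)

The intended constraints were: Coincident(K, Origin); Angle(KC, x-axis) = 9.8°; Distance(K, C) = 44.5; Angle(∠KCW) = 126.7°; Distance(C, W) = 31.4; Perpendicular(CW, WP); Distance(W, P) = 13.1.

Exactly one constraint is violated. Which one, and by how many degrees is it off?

Perpendicular(CW, WP) — off by 3.40°.

K = (0.00, 0.00) ✓; KC at 9.800° ✓; |KC| = 44.50 ✓; ∠KCW = 126.7° ✓; |CW| = 31.40 ✓; ∠(CW, WP) = 93.40° ✗; |WP| = 13.10 ✓.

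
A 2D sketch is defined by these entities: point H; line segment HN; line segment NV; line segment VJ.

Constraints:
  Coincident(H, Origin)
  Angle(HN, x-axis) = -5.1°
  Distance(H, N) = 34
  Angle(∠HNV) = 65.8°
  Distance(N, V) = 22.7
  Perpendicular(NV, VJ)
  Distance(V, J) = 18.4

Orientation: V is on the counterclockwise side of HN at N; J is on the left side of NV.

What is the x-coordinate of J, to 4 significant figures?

9.050

H is at the origin; HN runs at -5.1° with length 34.0, so N = 34.0·(cos -5.1°, sin -5.1°) = (33.87, -3.022). ∠HNV = 65.8°, so NV runs at -5.1° + (180° − 65.8°) = 109.1° from the x-axis; with |NV| = 22.7, V = N + 22.7·(cos 109.1°, sin 109.1°) = (26.44, 18.43). NV is perpendicular to VJ; with |VJ| = 18.4 on the left of NV, J = V + 18.4·(-0.9449, -0.3272) = (9.050, 12.41). So J.x = 9.050.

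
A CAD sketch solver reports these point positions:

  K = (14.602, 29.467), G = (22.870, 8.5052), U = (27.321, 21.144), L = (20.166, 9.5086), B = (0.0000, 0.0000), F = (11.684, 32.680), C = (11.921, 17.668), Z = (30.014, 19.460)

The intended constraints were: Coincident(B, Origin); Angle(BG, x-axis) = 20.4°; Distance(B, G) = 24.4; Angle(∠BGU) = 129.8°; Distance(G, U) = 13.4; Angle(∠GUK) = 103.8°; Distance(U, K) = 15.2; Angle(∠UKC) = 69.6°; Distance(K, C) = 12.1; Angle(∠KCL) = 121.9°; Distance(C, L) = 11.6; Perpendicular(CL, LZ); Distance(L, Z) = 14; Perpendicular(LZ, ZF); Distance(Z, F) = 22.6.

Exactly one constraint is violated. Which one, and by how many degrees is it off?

Perpendicular(LZ, ZF) — off by 8.90°.

B = (0.00, 0.00) ✓; BG at 20.40° ✓; |BG| = 24.40 ✓; ∠BGU = 129.8° ✓; |GU| = 13.40 ✓; ∠GUK = 103.8° ✓; |UK| = 15.20 ✓; ∠UKC = 69.60° ✓; |KC| = 12.10 ✓; ∠KCL = 121.9° ✓; |CL| = 11.60 ✓; ∠(CL, LZ) = 90.00° ✓; |LZ| = 14.00 ✓; ∠(LZ, ZF) = 98.90° ✗; |ZF| = 22.60 ✓.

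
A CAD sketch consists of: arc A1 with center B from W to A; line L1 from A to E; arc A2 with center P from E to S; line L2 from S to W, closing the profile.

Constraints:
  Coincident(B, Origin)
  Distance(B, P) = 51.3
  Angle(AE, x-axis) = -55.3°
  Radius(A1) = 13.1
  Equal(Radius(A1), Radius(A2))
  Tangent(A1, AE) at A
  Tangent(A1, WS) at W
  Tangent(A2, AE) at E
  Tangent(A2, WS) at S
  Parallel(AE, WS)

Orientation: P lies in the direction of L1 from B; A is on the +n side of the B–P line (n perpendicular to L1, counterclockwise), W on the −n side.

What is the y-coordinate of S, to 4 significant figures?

-49.63

The slot axis is L1's direction at -55.3°, so u = (cos -55.3°, sin -55.3°) = (0.5693, -0.8221) and n = (−sin -55.3°, cos -55.3°) = (0.8221, 0.5693). B is at the origin and P lies 51.3 along u from B, so P = 51.3·u = (29.20, -42.18). Tangency of A1 to both parallel lines with radius 13.1 puts A and W at B ± 13.1·n: A = (10.77, 7.458), W = (-10.77, -7.458). Equal radii place E and S the same way about P: E = P + 13.1·n = (39.97, -34.72), S = P − 13.1·n = (18.43, -49.63). So S.y = -49.63.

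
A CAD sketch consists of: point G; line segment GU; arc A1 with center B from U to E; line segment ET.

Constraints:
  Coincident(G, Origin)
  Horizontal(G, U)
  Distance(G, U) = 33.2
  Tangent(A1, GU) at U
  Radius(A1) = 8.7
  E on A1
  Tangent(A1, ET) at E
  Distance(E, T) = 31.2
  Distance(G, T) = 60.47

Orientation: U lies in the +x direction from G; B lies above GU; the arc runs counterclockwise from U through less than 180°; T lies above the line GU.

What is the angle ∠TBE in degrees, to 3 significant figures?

74.4°

Checks: ∠(BU, UG) = 90.00° ✓; |BE| = 8.700 ✓; ∠(BE, ET) = 90.00° ✓; |ET| = 31.20 ✓; |GT| = 60.47 ✓.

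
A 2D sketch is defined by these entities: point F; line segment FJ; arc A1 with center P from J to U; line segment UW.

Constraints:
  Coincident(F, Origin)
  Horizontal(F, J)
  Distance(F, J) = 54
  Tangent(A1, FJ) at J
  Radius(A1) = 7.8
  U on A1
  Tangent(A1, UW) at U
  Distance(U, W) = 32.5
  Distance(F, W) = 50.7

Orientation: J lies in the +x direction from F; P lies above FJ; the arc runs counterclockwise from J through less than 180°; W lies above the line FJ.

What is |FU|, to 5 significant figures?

60.883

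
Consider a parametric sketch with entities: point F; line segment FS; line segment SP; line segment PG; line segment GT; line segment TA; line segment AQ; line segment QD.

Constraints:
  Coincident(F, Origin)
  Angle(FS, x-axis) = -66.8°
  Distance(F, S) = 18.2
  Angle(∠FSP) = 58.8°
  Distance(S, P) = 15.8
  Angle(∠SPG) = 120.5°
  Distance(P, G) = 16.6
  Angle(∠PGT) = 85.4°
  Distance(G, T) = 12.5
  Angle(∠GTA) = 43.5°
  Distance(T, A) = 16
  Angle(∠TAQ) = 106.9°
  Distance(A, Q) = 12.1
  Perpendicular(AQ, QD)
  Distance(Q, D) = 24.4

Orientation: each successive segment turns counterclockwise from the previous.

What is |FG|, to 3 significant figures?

14.9

F is at the origin; FS runs at -66.8° with length 18.2, so S = (7.17, -16.7). ∠FSP = 58.8° gives SP at 54.4° from the x-axis; with |SP| = 15.8, P = (16.4, -3.88). ∠SPG = 120.5° gives PG at 114° from the x-axis; with |PG| = 16.6, G = (9.64, 11.3). Then |FG| = |G − F| = 14.9.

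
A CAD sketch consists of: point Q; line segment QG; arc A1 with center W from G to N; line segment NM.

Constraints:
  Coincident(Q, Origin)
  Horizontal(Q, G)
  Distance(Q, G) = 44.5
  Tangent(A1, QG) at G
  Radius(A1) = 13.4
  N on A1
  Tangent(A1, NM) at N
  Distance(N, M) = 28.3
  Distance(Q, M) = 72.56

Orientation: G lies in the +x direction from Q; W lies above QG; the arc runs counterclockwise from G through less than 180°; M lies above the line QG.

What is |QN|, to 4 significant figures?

59.14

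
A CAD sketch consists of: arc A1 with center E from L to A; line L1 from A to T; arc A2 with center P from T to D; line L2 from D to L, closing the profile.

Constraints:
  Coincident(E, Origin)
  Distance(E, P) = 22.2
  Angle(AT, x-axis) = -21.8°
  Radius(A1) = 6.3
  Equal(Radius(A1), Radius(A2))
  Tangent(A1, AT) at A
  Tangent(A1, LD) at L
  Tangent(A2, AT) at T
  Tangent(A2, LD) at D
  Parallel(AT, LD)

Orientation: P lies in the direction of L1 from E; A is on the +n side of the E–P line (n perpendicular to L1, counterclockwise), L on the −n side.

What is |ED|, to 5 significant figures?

23.077

The slot axis is L1's direction at -21.8°, so u = (cos -21.8°, sin -21.8°) = (0.92849, -0.37137) and n = (−sin -21.8°, cos -21.8°) = (0.37137, 0.92849). E is at the origin and P lies 22.2 along u from E, so P = 22.2·u = (20.612, -8.2444). Tangency of A1 to both parallel lines with radius 6.3 puts A and L at E ± 6.3·n: A = (2.3396, 5.8495), L = (-2.3396, -5.8495). Equal radii place T and D the same way about P: T = P + 6.3·n = (22.952, -2.3949), D = P − 6.3·n = (18.273, -14.094). Then |ED| = |D − E| = 23.077.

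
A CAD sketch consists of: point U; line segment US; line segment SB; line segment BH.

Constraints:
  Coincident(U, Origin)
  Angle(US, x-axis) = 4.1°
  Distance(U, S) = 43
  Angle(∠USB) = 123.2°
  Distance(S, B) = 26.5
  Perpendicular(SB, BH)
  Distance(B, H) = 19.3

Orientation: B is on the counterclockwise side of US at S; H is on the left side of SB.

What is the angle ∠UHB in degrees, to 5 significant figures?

108.43°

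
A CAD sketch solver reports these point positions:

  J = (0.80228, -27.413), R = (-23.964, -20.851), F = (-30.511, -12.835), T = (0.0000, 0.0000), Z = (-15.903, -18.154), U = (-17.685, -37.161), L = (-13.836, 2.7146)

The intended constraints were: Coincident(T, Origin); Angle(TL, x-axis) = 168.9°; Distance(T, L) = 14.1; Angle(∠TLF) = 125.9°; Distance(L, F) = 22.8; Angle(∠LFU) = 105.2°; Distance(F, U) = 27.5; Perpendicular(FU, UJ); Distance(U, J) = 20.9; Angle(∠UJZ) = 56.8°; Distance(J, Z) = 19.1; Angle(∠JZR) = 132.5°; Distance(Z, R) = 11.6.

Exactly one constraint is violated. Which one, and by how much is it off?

Distance(Z, R) = 11.6 — off by 3.10.

T = (0.00, 0.00) ✓; TL at 168.9° ✓; |TL| = 14.10 ✓; ∠TLF = 125.9° ✓; |LF| = 22.80 ✓; ∠LFU = 105.2° ✓; |FU| = 27.50 ✓; ∠(FU, UJ) = 90.00° ✓; |UJ| = 20.90 ✓; ∠UJZ = 56.80° ✓; |JZ| = 19.10 ✓; ∠JZR = 132.5° ✓; |ZR| = 8.500 ✗.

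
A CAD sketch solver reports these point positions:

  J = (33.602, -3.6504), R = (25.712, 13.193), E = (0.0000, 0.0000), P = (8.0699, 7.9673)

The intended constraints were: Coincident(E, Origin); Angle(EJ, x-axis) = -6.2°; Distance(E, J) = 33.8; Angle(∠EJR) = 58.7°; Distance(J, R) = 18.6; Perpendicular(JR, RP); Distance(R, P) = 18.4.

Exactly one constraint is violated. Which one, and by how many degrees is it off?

Perpendicular(JR, RP) — off by 8.60°.

E = (0.00, 0.00) ✓; EJ at -6.200° ✓; |EJ| = 33.80 ✓; ∠EJR = 58.70° ✓; |JR| = 18.60 ✓; ∠(JR, RP) = 81.40° ✗; |RP| = 18.40 ✓.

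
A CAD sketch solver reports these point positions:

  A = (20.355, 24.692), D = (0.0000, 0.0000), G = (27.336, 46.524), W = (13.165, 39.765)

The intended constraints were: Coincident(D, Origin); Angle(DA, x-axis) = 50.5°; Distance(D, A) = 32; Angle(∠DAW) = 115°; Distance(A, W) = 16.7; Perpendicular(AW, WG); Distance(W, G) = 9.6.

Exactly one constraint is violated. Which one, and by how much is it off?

Distance(W, G) = 9.6 — off by 6.10.

D = (0.00, 0.00) ✓; DA at 50.50° ✓; |DA| = 32.00 ✓; ∠DAW = 115.0° ✓; |AW| = 16.70 ✓; ∠(AW, WG) = 90.00° ✓; |WG| = 15.70 ✗.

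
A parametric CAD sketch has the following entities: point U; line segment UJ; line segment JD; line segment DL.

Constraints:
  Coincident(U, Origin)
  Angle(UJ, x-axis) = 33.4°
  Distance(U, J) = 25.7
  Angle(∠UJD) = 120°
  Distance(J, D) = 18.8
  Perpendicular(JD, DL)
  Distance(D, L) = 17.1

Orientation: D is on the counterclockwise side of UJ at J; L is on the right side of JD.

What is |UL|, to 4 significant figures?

50.50

U is at the origin; UJ runs at 33.4° with length 25.7, so J = 25.7·(cos 33.4°, sin 33.4°) = (21.46, 14.15). ∠UJD = 120.0°, so JD runs at 33.4° + (180° − 120.0°) = 93.40° from the x-axis; with |JD| = 18.8, D = J + 18.8·(cos 93.40°, sin 93.40°) = (20.34, 32.91). The perpendicularity gives DL at right angles to JD; with |DL| = 17.1 on the right of JD, L = D + 17.1·(0.9982, 0.05931) = (37.41, 33.93). Then |UL| = |L − U| = 50.50.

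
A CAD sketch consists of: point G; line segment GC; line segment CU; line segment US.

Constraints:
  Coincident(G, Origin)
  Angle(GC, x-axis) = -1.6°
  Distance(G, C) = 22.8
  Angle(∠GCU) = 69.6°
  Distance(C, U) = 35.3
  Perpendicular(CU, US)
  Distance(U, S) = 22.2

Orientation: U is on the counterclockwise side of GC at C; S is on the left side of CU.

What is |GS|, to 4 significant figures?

27.37

G is at the origin; GC runs at -1.6° with length 22.8, so C = 22.8·(cos -1.6°, sin -1.6°) = (22.79, -0.6366). ∠GCU = 69.6°, so CU runs at -1.6° + (180° − 69.6°) = 108.8° from the x-axis; with |CU| = 35.3, U = C + 35.3·(cos 108.8°, sin 108.8°) = (11.42, 32.78). CU is perpendicular to US; with |US| = 22.2 on the left of CU, S = U + 22.2·(-0.9466, -0.3223) = (-9.600, 25.63). Then |GS| = |S − G| = 27.37.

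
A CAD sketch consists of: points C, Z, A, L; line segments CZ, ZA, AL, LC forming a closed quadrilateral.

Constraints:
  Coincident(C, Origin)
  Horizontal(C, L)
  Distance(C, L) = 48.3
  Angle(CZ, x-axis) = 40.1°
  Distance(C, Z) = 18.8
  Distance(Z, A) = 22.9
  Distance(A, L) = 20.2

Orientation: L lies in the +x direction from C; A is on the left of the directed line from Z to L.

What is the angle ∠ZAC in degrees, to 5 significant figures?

12.918°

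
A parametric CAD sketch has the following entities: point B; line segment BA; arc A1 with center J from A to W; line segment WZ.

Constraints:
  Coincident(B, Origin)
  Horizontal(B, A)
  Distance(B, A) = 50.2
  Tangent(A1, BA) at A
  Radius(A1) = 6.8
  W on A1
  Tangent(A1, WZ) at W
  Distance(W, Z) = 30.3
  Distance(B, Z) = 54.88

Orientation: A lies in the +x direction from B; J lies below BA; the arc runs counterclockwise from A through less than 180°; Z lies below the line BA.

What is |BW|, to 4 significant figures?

43.87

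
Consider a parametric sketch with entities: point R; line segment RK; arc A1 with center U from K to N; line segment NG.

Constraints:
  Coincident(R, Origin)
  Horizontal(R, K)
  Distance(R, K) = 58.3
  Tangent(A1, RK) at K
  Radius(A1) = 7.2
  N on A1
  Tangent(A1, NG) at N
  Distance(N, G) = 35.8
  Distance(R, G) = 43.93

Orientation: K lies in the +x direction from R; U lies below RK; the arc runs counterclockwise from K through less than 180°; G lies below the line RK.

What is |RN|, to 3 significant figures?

52.7

R is at the origin; RK is horizontal with |RK| = 58.3 and K on the +x side, so K = (58.3, 0.00). A1 meets RK tangentially, so UK is at right angles to RK, so U = K + (0, -7.2) = (58.3, -7.20). Since UN ⟂ NG (tangency), |UG| = √(7.2² + 35.8²) = 36.5 regardless of where N sits on A1. So G lies on both circle(R, 43.93) and circle(U, 36.5); the below-RK intersection is G = (30.8, -31.3). N is the foot of the tangent from G: N = (52.6, -2.83).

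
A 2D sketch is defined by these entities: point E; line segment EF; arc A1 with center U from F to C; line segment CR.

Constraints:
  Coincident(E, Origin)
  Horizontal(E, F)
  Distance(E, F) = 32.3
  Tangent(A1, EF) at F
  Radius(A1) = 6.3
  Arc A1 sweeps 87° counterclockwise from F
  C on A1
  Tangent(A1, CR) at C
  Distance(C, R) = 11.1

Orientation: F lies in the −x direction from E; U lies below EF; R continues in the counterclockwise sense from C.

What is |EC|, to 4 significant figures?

39.05

E is at the origin; E and F share the same y with |EF| = 32.3 and F on the −x side, so F = (-32.30, 0.000). A1 meets EF tangentially, so UF is at right angles to EF, so U = F + (0, -6.3) = (-32.30, -6.300). On A1, F sits at bearing 90° from U; an 87° counterclockwise sweep puts C at bearing 177°, so C = U + 6.3·(cos 177°, sin 177°) = (-38.59, -5.970). Then |EC| = |C − E| = 39.05.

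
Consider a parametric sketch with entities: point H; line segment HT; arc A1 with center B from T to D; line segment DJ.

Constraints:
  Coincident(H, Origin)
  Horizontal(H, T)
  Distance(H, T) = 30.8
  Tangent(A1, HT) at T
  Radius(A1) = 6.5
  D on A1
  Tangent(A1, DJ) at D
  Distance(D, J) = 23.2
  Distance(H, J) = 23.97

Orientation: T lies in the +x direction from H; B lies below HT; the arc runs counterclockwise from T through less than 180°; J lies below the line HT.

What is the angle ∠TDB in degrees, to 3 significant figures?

63.7°

Checks: |HT| = 30.80 ✓; |BD| = 6.500 ✓; ∠(BD, DJ) = 90.00° ✓; |DJ| = 23.20 ✓; |HJ| = 23.97 ✓.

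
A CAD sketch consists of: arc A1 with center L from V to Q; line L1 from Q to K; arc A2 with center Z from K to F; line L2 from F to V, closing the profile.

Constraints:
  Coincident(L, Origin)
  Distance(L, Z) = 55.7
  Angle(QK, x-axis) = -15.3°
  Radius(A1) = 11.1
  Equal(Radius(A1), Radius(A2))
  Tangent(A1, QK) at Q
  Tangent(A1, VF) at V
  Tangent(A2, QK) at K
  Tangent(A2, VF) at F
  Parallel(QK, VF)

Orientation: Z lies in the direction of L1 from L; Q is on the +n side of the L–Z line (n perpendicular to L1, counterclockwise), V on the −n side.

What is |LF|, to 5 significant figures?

56.795

The slot axis is L1's direction at -15.3°, so u = (cos -15.3°, sin -15.3°) = (0.96456, -0.26387) and n = (−sin -15.3°, cos -15.3°) = (0.26387, 0.96456). L is at the origin and Z lies 55.7 along u from L, so Z = 55.7·u = (53.726, -14.698). Tangency of A1 to both parallel lines with radius 11.1 puts Q and V at L ± 11.1·n: Q = (2.9290, 10.707), V = (-2.9290, -10.707). Equal radii place K and F the same way about Z: K = Z + 11.1·n = (56.655, -3.9911), F = Z − 11.1·n = (50.797, -25.404). Then |LF| = |F − L| = 56.795.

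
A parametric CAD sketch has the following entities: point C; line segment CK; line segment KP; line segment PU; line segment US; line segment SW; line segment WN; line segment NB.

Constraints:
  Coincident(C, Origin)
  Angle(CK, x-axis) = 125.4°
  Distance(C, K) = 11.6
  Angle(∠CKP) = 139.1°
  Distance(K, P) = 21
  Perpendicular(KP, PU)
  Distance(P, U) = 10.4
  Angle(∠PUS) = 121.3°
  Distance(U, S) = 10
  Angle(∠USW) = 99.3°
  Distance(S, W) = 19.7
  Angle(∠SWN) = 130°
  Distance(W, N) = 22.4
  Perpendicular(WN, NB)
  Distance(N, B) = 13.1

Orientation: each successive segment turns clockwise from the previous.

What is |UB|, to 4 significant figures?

30.10

C is at the origin; CK runs at 125.4° with length 11.6, so K = (-6.720, 9.455). ∠CKP = 139.1° gives KP at 84.50° from the x-axis; with |KP| = 21.0, P = (-4.707, 30.36). KP ⟂ PU, so PU runs at -5.500°; with |PU| = 10.4, U = (5.645, 29.36). ∠PUS = 121.3° gives US at -64.20° from the x-axis; with |US| = 10.0, S = (9.998, 20.36). ∠USW = 99.3° gives SW at -144.9° from the x-axis; with |SW| = 19.7, W = (-6.120, 9.031). ∠SWN = 130.0° gives WN at 165.1° from the x-axis; with |WN| = 22.4, N = (-27.77, 14.79). The perpendicularity gives NB at right angles to WN, so NB runs at 75.10°; with |NB| = 13.1, B = (-24.40, 27.45). Then |UB| = |B − U| = 30.10.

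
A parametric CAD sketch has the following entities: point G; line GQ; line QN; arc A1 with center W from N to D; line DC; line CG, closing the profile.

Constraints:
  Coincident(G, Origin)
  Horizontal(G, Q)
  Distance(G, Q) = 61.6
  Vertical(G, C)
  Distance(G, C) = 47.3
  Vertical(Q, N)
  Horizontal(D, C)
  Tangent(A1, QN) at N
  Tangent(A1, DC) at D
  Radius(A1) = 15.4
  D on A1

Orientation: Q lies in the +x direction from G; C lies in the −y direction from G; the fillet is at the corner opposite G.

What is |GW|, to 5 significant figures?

56.143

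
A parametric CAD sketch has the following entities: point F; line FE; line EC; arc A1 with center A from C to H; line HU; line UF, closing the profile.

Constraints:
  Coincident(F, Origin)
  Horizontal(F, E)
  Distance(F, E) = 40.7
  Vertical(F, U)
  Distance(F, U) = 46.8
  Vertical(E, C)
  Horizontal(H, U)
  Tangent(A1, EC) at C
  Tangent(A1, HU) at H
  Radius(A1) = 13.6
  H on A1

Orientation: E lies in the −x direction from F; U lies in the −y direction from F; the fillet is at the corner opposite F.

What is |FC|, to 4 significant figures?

52.52

F is at the origin; FE is horizontal with |FE| = 40.7 and E on the −x side, so E = (-40.70, 0.000). F and U share the same x with |FU| = 46.8 and U on the −y side, so U = (0.000, -46.80). The virtual corner opposite F is at (-40.70, -46.80). Since A1 is tangent to EC there, AC ⟂ EC and the tangent condition forces AH to be normal to HU, with radius 13.6, so the center A sits 13.6 in from both sides at A = (-27.10, -33.20). That places the tangent points at C = (-40.70, -33.20) on EC and H = (-27.10, -46.80) on HU. Then |FC| = |C − F| = 52.52.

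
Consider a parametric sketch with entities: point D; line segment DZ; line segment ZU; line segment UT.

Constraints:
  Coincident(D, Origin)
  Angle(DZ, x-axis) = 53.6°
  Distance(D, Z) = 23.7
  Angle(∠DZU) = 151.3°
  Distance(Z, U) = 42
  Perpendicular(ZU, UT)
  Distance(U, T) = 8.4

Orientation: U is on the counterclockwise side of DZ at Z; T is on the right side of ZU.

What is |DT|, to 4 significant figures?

65.83

D is at the origin; DZ runs at 53.6° with length 23.7, so Z = 23.7·(cos 53.6°, sin 53.6°) = (14.06, 19.08). ∠DZU = 151.3°, so ZU runs at 53.6° + (180° − 151.3°) = 82.30° from the x-axis; with |ZU| = 42.0, U = Z + 42.0·(cos 82.30°, sin 82.30°) = (19.69, 60.70). ZU is perpendicular to UT; with |UT| = 8.4 on the right of ZU, T = U + 8.4·(0.9910, -0.1340) = (28.02, 59.57). Then |DT| = |T − D| = 65.83.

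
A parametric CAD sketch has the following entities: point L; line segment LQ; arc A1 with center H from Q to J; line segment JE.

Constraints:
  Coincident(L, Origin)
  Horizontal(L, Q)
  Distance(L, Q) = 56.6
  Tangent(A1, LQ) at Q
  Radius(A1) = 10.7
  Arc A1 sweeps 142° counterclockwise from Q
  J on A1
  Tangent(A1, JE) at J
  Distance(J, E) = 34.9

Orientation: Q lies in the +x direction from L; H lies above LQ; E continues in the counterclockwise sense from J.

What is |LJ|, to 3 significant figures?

66.0

Since A1 is tangent to LQ there, HQ ⟂ LQ, so H = Q + (0, 10.7) = (56.6, 10.7). On A1, Q sits at bearing -90° from H; a 142° counterclockwise sweep puts J at bearing 52°, so J = H + 10.7·(cos 52°, sin 52°) = (63.2, 19.1). Then |LJ| = |J − L| = 66.0.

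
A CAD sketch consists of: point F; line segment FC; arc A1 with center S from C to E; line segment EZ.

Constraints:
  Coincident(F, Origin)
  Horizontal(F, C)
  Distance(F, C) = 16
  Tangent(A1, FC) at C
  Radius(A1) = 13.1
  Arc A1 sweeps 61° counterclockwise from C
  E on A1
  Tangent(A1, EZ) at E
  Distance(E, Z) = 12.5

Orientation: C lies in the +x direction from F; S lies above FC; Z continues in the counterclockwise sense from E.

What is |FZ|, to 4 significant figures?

37.90

F is at the origin; FC is horizontal with |FC| = 16.0 and C on the +x side, so C = (16.00, 0.000). Tangency of A1 to FC means the radius SC is perpendicular to FC, so S = C + (0, 13.1) = (16.00, 13.10). On A1, C sits at bearing -90° from S; a 61° counterclockwise sweep puts E at bearing -29°, so E = S + 13.1·(cos -29°, sin -29°) = (27.46, 6.749). The tangent condition forces SE to be normal to EZ, so EZ runs along (−sin -29°, cos -29°); with |EZ| = 12.5, Z = (33.52, 17.68). Then |FZ| = |Z − F| = 37.90.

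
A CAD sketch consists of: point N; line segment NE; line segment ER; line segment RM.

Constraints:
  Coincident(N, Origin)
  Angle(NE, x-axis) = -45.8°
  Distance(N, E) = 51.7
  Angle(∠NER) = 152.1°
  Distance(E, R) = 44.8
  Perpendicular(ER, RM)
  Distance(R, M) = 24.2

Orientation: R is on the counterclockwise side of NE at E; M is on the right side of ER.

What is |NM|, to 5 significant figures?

102.62

∠NER = 152.1°, so ER runs at -45.8° + (180° − 152.1°) = -17.900° from the x-axis; with |ER| = 44.8, R = E + 44.8·(cos -17.900°, sin -17.900°) = (78.675, -50.834). ER ⟂ RM; with |RM| = 24.2 on the right of ER, M = R + 24.2·(-0.30736, -0.95159) = (71.237, -73.862). Then |NM| = |M − N| = 102.62.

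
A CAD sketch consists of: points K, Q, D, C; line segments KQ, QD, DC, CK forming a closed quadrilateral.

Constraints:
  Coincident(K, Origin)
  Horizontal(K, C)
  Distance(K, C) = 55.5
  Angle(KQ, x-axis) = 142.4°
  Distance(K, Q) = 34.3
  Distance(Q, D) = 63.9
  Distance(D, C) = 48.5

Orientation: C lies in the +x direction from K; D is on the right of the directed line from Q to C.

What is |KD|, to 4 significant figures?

30.91

Checks: |KC| = 55.50 ✓; |KQ| = 34.30 ✓; |QD| = 63.90 ✓; |DC| = 48.50 ✓.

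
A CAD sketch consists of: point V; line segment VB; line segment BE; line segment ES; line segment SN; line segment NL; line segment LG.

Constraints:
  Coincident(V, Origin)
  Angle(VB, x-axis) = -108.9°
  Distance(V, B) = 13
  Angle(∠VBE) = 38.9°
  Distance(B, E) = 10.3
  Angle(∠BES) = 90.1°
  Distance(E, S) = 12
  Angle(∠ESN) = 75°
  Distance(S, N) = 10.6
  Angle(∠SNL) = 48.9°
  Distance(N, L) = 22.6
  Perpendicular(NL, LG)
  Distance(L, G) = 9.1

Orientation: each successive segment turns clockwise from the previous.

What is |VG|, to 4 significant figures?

14.35

∠SNL = 48.9° gives NL at 144.0° from the x-axis; with |NL| = 22.6, L = (-13.81, 4.230). The perpendicularity gives LG at right angles to NL, so LG runs at 54.00°; with |LG| = 9.1, G = (-8.457, 11.59). Then |VG| = |G − V| = 14.35.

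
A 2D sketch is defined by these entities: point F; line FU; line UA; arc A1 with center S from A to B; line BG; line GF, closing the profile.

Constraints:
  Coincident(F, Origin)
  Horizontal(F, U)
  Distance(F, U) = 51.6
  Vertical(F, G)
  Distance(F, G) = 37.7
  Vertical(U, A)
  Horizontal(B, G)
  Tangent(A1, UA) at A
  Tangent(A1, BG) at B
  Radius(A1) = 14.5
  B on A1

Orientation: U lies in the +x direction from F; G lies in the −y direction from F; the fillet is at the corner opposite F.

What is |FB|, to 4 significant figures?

52.89

F is at the origin; F and U share the same y with |FU| = 51.6 and U on the +x side, so U = (51.60, 0.000). FG is vertical with |FG| = 37.7 and G on the −y side, so G = (0.000, -37.70). The virtual corner opposite F is at (51.60, -37.70). A1 meets UA tangentially, so SA is at right angles to UA and tangency of A1 to BG means the radius SB is perpendicular to BG, with radius 14.5, so the center S sits 14.5 in from both sides at S = (37.10, -23.20). That places the tangent points at A = (51.60, -23.20) on UA and B = (37.10, -37.70) on BG. Then |FB| = |B − F| = 52.89.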